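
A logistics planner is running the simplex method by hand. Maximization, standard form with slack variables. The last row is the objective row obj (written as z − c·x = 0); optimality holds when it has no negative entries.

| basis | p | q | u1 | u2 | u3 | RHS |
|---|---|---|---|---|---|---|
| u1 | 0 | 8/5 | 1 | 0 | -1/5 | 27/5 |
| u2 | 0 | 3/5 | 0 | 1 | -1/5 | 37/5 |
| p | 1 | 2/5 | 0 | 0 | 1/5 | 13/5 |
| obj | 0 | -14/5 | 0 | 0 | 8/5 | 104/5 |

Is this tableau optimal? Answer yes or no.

The obj-row has a negative entry -14/5 in column q, so it is not optimal.

no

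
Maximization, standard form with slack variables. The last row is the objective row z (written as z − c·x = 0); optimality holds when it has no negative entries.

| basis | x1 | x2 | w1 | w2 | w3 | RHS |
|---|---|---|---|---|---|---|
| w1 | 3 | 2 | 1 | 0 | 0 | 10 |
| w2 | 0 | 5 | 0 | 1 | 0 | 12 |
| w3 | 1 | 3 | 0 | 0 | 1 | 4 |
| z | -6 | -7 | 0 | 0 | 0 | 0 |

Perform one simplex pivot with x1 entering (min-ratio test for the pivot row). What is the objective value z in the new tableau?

Ratio test on column x1 — row 1: 10/3 = 10/3; row 2: entry 0 ≤ 0; row 3: 4/1 = 4. Minimum is 10/3 at row 1 (w1 leaves); pivot element 3.
Pivot on row 1; the z-row RHS becomes 0 − (-6)·(10/3) = 20.

20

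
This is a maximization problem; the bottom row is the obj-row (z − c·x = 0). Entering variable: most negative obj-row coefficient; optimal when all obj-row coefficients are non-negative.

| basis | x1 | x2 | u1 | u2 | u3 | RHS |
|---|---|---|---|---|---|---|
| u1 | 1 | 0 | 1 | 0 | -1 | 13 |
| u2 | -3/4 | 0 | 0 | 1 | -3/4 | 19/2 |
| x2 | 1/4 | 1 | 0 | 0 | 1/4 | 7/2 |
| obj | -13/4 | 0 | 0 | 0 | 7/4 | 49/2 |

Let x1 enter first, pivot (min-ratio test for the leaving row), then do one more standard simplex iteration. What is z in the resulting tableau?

Ratio test on column x1 — row 1: 13/1 = 13; row 2: entry -3/4 ≤ 0; row 3: (7/2)/(1/4) = 14. Minimum is 13 at row 1 (u1 leaves); pivot element 1.
Pivot on row 1; the obj-row RHS becomes 49/2 − (-13/4)·13 = 267/4.
Next entering variable (most negative obj-row entry -3/2): u3.
Ratio test on column u3 — row 1: entry -1 ≤ 0; row 2: entry -3/2 ≤ 0; row 3: (1/4)/(1/2) = 1/2. Minimum is 1/2 at row 3 (x2 leaves); pivot element 1/2.
After the second pivot the obj-row RHS is 267/4 − (-3/2)·(1/2) = 135/2.

135/2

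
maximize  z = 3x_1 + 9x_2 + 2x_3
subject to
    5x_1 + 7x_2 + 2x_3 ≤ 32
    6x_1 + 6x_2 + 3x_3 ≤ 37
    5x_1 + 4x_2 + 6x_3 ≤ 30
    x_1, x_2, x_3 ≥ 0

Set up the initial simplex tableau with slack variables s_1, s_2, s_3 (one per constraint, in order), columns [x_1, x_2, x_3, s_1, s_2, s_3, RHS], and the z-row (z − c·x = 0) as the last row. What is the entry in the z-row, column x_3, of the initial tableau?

The z-row carries the negated objective coefficients: the x_3 entry is -2.

-2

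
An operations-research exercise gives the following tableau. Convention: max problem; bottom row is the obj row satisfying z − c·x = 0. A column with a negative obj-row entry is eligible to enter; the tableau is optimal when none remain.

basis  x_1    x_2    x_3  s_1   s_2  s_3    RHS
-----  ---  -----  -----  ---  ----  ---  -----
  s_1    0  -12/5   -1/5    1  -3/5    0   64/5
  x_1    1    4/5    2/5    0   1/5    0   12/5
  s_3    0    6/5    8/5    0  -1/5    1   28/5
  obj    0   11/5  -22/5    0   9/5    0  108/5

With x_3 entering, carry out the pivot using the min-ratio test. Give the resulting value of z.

Ratio test on column x_3 — row 1: entry -1/5 ≤ 0; row 2: (12/5)/(2/5) = 6; row 3: (28/5)/(8/5) = 7/2. Minimum is 7/2 at row 3 (s_3 leaves); pivot element 8/5.
Pivot on row 3; the obj-row RHS becomes 108/5 − (-22/5)·(7/2) = 37.

37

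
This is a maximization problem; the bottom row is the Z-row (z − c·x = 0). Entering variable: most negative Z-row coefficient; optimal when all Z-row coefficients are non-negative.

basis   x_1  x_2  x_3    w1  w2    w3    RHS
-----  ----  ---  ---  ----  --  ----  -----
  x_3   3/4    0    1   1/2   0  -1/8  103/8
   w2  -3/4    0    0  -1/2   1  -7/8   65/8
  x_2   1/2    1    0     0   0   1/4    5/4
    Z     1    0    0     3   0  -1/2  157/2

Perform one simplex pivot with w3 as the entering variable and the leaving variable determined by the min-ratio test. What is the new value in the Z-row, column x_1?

Ratio test on column w3 — row 1: entry -1/8 ≤ 0; row 2: entry -7/8 ≤ 0; row 3: (5/4)/(1/4) = 5. Minimum is 5 at row 3 (x_2 leaves); pivot element 1/4.
Divide row 3 by 1/4; eliminate column w3 from the other rows.
Z-row update in column x_1: 1 − (-1/2)·2 = 2.

2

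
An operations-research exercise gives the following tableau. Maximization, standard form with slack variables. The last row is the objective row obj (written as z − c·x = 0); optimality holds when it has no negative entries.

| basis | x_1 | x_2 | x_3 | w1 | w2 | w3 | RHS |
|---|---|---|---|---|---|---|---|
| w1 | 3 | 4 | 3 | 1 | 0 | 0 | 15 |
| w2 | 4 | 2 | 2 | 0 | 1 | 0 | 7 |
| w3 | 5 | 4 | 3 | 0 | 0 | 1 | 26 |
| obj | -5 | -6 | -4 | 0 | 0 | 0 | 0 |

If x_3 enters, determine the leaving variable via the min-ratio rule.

Column x_3 entries and ratios — w1: 15/3 = 5; w2: 7/2 = 7/2; w3: 26/3 = 26/3.
Smallest ratio is 7/2 in the row of w2, so w2 leaves.

w2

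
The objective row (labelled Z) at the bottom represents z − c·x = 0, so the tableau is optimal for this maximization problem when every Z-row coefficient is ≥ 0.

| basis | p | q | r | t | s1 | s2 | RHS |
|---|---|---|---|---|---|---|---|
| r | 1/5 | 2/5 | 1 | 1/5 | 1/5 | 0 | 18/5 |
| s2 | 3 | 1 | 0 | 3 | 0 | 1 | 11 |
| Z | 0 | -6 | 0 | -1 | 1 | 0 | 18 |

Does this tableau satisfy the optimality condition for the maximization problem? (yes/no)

no

The Z-row has a negative entry -6 in column q, so it is not optimal.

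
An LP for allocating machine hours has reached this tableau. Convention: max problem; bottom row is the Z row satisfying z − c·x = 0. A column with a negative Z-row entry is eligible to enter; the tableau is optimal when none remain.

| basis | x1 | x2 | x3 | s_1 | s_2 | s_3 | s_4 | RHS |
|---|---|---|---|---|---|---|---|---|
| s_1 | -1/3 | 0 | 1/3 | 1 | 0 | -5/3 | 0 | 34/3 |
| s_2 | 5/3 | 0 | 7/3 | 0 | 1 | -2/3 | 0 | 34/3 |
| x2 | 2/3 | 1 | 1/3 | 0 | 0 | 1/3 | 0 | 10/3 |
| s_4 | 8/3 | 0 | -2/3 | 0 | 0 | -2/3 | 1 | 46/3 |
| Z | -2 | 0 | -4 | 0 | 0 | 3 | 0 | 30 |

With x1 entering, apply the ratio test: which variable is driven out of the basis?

Column x1 entries and ratios — s_1: -1/3 ≤ 0, skip; s_2: (34/3)/(5/3) = 34/5; x2: (10/3)/(2/3) = 5; s_4: (46/3)/(8/3) = 23/4.
Smallest ratio is 5 in the row of x2, so x2 leaves.

x2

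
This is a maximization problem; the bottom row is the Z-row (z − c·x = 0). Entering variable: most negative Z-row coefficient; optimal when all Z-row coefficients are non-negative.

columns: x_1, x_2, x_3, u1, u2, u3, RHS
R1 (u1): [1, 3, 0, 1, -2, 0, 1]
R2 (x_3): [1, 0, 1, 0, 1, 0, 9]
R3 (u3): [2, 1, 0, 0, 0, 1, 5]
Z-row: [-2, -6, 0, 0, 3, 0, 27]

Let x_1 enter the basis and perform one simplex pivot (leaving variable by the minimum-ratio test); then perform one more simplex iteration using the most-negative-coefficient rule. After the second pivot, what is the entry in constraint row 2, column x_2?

Ratio test on column x_1 — row 1: 1/1 = 1; row 2: 9/1 = 9; row 3: 5/2 = 5/2. Minimum is 1 at row 1 (u1 leaves); pivot element 1.
Divide row 1 by 1; eliminate column x_1 from the other rows.
Second iteration: most negative Z-row entry is -1 in column u2, so u2 enters.
Ratio test on column u2 — row 1: entry -2 ≤ 0; row 2: 8/3 = 8/3; row 3: 3/4 = 3/4. Minimum is 3/4 at row 3 (u3 leaves); pivot element 4.
Divide row 3 by 4; eliminate column u2 from the other rows.
After both pivots, the entry at constraint row 2, column x_2 is 3/4.

3/4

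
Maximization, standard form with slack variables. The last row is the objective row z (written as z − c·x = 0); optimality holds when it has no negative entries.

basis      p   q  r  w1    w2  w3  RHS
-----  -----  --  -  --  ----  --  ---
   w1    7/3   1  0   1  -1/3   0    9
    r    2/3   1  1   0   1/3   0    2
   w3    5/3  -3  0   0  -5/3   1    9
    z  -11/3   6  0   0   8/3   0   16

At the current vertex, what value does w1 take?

w1 is basic (row 1); its value is the RHS of that row, 9.

9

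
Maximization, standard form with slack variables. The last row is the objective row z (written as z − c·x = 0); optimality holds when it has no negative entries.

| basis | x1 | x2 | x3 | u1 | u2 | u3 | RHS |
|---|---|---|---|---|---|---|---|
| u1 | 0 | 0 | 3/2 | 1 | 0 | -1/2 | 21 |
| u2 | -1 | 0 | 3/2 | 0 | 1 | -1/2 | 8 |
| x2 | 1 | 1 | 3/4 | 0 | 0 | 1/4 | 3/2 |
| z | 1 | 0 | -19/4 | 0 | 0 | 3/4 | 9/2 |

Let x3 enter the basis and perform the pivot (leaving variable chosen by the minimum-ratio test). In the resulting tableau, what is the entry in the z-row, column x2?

19/3

Ratio test on column x3 — row 1: 21/(3/2) = 14; row 2: 8/(3/2) = 16/3; row 3: (3/2)/(3/4) = 2. Minimum is 2 at row 3 (x2 leaves); pivot element 3/4.
Divide row 3 by 3/4; eliminate column x3 from the other rows.
z-row update in column x2: 0 − (-19/4)·(4/3) = 19/3.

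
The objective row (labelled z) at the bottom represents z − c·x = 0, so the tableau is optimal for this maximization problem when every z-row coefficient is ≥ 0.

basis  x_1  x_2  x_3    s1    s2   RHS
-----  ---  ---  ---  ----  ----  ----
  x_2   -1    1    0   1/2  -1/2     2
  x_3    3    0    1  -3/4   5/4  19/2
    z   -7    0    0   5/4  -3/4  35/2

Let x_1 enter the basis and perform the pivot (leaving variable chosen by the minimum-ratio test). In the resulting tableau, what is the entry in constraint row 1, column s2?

-1/12

Ratio test on column x_1 — row 1: entry -1 ≤ 0; row 2: (19/2)/3 = 19/6. Minimum is 19/6 at row 2 (x_3 leaves); pivot element 3.
Divide row 2 by 3; eliminate column x_1 from the other rows.
Row 1 update in column s2: -1/2 − (-1)·(5/12) = -1/12.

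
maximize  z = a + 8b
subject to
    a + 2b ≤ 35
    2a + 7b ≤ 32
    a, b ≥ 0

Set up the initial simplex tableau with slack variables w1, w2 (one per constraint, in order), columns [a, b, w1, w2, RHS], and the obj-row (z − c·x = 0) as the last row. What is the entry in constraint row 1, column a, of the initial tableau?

1

Constraint 1 has coefficient 1 on a.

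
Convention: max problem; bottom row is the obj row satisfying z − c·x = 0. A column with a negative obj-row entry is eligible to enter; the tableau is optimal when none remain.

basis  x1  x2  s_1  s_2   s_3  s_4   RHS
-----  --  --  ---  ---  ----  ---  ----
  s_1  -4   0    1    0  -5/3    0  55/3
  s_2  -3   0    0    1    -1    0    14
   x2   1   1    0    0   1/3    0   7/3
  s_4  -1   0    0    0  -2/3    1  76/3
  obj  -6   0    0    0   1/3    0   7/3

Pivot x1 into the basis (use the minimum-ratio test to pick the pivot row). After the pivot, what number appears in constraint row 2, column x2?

3

Ratio test on column x1 — row 1: entry -4 ≤ 0; row 2: entry -3 ≤ 0; row 3: (7/3)/1 = 7/3; row 4: entry -1 ≤ 0. Minimum is 7/3 at row 3 (x2 leaves); pivot element 1.
Divide row 3 by 1; eliminate column x1 from the other rows.
Row 2 update in column x2: 0 − (-3)·1 = 3.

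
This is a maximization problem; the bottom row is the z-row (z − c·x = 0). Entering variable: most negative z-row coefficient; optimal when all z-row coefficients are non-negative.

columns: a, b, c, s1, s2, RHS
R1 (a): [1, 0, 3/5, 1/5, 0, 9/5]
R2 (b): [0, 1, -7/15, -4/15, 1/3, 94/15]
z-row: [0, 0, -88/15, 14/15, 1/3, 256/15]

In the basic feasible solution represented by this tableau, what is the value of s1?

0

s1 is not in the basis, so in the current basic feasible solution s1 = 0.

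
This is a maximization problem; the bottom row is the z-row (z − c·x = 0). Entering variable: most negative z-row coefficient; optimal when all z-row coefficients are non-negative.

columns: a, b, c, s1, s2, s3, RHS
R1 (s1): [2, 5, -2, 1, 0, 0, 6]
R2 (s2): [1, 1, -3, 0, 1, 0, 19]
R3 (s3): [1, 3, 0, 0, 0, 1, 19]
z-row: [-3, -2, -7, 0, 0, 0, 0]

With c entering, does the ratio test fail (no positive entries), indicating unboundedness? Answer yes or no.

Every constraint-row entry in column c is ≤ 0, so increasing c is unbounded.

yes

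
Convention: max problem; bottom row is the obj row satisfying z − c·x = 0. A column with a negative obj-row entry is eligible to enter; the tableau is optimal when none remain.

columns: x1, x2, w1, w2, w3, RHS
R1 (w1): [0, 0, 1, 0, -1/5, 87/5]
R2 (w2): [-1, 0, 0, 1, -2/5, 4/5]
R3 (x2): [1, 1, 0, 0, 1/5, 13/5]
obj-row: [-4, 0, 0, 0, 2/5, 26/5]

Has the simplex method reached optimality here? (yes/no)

The obj-row has a negative entry -4 in column x1, so it is not optimal.

no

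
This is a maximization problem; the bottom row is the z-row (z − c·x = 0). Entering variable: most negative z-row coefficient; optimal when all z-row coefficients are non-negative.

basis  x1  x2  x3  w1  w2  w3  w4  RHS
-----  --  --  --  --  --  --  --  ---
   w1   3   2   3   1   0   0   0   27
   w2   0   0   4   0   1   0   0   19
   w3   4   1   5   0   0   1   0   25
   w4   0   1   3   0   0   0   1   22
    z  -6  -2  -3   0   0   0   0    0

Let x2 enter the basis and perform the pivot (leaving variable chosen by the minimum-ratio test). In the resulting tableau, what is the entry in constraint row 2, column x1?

Ratio test on column x2 — row 1: 27/2 = 27/2; row 2: entry 0 ≤ 0; row 3: 25/1 = 25; row 4: 22/1 = 22. Minimum is 27/2 at row 1 (w1 leaves); pivot element 2.
Divide row 1 by 2; eliminate column x2 from the other rows.
Row 2 update in column x1: 0 − 0·(3/2) = 0.

0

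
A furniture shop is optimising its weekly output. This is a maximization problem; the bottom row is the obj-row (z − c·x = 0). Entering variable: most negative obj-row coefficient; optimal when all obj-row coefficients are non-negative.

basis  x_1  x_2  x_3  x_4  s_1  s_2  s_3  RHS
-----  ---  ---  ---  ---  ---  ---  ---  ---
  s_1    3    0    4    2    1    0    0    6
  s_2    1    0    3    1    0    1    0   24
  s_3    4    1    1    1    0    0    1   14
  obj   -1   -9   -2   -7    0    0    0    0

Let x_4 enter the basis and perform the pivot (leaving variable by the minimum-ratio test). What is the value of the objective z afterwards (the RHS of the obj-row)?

Ratio test on column x_4 — row 1: 6/2 = 3; row 2: 24/1 = 24; row 3: 14/1 = 14. Minimum is 3 at row 1 (s_1 leaves); pivot element 2.
Pivot on row 1; the obj-row RHS becomes 0 − (-7)·3 = 21.

21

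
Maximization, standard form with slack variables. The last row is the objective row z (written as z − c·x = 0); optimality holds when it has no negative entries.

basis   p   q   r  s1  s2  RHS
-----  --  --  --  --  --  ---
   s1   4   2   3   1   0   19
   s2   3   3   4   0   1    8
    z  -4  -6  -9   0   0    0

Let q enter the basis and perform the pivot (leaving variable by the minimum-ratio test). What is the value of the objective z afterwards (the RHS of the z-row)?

16

Ratio test on column q — row 1: 19/2 = 19/2; row 2: 8/3 = 8/3. Minimum is 8/3 at row 2 (s2 leaves); pivot element 3.
Pivot on row 2; the z-row RHS becomes 0 − (-6)·(8/3) = 16.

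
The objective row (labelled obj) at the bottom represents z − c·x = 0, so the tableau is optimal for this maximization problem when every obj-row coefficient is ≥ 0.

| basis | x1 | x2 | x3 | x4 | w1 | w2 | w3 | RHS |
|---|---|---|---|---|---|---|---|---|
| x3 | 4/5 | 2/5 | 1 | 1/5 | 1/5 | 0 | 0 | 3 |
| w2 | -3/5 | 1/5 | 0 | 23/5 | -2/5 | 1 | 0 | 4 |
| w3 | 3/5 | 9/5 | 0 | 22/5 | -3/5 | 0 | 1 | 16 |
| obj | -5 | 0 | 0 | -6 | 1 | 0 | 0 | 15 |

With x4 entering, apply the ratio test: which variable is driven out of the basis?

Column x4 entries and ratios — x3: 3/(1/5) = 15; w2: 4/(23/5) = 20/23; w3: 16/(22/5) = 40/11.
Smallest ratio is 20/23 in the row of w2, so w2 leaves.

w2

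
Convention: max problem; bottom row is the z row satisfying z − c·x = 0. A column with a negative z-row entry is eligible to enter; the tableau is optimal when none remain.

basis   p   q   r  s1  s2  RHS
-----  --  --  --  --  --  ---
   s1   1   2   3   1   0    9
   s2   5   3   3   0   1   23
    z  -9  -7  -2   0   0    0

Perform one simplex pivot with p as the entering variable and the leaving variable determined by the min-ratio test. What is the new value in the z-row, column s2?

9/5

Ratio test on column p — row 1: 9/1 = 9; row 2: 23/5 = 23/5. Minimum is 23/5 at row 2 (s2 leaves); pivot element 5.
Divide row 2 by 5; eliminate column p from the other rows.
z-row update in column s2: 0 − (-9)·(1/5) = 9/5.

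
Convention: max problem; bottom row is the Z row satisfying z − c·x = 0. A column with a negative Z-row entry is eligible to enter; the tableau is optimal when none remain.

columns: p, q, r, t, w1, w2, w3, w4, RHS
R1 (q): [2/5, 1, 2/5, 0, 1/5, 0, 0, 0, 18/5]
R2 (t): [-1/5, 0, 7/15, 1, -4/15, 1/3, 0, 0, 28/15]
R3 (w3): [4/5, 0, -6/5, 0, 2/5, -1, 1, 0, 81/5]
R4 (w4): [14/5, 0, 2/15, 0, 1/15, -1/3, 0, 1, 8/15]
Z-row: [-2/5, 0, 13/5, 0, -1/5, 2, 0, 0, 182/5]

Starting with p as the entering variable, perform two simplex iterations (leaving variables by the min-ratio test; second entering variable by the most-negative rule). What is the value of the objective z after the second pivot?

Ratio test on column p — row 1: (18/5)/(2/5) = 9; row 2: entry -1/5 ≤ 0; row 3: (81/5)/(4/5) = 81/4; row 4: (8/15)/(14/5) = 4/21. Minimum is 4/21 at row 4 (w4 leaves); pivot element 14/5.
Pivot on row 4; the Z-row RHS becomes 182/5 − (-2/5)·(4/21) = 766/21.
Next entering variable (most negative Z-row entry -4/21): w1.
Ratio test on column w1 — row 1: (74/21)/(4/21) = 37/2; row 2: entry -11/42 ≤ 0; row 3: (337/21)/(8/21) = 337/8; row 4: (4/21)/(1/42) = 8. Minimum is 8 at row 4 (p leaves); pivot element 1/42.
After the second pivot the Z-row RHS is 766/21 − (-4/21)·8 = 38.

38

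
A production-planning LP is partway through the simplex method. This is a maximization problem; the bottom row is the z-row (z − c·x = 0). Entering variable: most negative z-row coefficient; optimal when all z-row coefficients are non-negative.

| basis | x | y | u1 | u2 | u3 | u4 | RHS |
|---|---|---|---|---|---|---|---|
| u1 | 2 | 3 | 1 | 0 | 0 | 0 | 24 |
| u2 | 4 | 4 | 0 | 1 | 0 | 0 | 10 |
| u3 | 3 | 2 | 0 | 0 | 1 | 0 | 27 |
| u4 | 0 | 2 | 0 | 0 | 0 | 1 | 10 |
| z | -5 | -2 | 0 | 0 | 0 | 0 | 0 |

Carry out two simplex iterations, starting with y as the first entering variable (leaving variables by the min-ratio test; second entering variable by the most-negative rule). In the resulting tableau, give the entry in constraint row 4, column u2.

Ratio test on column y — row 1: 24/3 = 8; row 2: 10/4 = 5/2; row 3: 27/2 = 27/2; row 4: 10/2 = 5. Minimum is 5/2 at row 2 (u2 leaves); pivot element 4.
Divide row 2 by 4; eliminate column y from the other rows.
Second iteration: most negative z-row entry is -3 in column x, so x enters.
Ratio test on column x — row 1: entry -1 ≤ 0; row 2: (5/2)/1 = 5/2; row 3: 22/1 = 22; row 4: entry -2 ≤ 0. Minimum is 5/2 at row 2 (y leaves); pivot element 1.
Divide row 2 by 1; eliminate column x from the other rows.
After both pivots, the entry at constraint row 4, column u2 is 0.

0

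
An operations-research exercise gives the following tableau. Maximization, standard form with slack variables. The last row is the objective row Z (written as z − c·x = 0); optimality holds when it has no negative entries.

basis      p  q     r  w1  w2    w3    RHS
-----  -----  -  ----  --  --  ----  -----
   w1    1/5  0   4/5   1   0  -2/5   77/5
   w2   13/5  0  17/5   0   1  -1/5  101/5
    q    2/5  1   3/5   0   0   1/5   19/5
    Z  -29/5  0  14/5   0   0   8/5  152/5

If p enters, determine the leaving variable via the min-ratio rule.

w2

Column p entries and ratios — w1: (77/5)/(1/5) = 77; w2: (101/5)/(13/5) = 101/13; q: (19/5)/(2/5) = 19/2.
Smallest ratio is 101/13 in the row of w2, so w2 leaves.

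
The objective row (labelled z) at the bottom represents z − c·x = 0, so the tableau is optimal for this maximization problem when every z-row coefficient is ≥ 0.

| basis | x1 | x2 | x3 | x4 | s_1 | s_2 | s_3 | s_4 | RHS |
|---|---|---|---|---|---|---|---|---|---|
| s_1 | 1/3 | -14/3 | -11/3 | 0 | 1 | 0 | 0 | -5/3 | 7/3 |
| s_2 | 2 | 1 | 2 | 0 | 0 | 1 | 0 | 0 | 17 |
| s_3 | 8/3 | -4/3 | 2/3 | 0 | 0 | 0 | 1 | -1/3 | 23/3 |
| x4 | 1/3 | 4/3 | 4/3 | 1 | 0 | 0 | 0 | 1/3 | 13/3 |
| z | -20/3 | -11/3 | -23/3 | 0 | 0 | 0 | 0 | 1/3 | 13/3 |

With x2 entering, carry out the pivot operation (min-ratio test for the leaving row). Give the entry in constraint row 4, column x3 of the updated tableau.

Ratio test on column x2 — row 1: entry -14/3 ≤ 0; row 2: 17/1 = 17; row 3: entry -4/3 ≤ 0; row 4: (13/3)/(4/3) = 13/4. Minimum is 13/4 at row 4 (x4 leaves); pivot element 4/3.
Divide row 4 by 4/3; eliminate column x2 from the other rows.
In the new row 4, the x3 entry is the old entry divided by the pivot: (4/3)/(4/3) = 1.

1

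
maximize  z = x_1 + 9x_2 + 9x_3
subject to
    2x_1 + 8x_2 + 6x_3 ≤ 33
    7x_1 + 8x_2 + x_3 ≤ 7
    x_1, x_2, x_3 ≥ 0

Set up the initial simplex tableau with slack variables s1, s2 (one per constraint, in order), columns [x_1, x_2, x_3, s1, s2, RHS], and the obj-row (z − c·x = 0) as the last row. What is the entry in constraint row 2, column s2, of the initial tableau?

1

Slack s2 belongs to constraint 2; its column is the unit vector e_2, so the entry in row 2 is 1.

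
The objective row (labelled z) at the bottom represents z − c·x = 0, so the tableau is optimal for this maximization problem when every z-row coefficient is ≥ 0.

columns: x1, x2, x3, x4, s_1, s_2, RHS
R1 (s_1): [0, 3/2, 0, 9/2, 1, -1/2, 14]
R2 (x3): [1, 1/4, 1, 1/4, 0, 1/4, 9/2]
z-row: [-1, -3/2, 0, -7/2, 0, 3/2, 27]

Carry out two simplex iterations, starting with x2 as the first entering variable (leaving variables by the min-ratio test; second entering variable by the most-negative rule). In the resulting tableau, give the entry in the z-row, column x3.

1

Ratio test on column x2 — row 1: 14/(3/2) = 28/3; row 2: (9/2)/(1/4) = 18. Minimum is 28/3 at row 1 (s_1 leaves); pivot element 3/2.
Divide row 1 by 3/2; eliminate column x2 from the other rows.
Second iteration: most negative z-row entry is -1 in column x1, so x1 enters.
Ratio test on column x1 — row 1: entry 0 ≤ 0; row 2: (13/6)/1 = 13/6. Minimum is 13/6 at row 2 (x3 leaves); pivot element 1.
Divide row 2 by 1; eliminate column x1 from the other rows.
After both pivots, the entry at the z-row, column x3 is 1.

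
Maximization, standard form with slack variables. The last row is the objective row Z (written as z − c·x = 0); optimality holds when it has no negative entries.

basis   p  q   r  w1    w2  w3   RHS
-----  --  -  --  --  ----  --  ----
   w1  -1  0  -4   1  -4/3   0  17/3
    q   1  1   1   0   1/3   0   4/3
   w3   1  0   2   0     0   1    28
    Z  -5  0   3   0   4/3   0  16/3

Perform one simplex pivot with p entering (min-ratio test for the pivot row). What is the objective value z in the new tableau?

Ratio test on column p — row 1: entry -1 ≤ 0; row 2: (4/3)/1 = 4/3; row 3: 28/1 = 28. Minimum is 4/3 at row 2 (q leaves); pivot element 1.
Pivot on row 2; the Z-row RHS becomes 16/3 − (-5)·(4/3) = 12.

12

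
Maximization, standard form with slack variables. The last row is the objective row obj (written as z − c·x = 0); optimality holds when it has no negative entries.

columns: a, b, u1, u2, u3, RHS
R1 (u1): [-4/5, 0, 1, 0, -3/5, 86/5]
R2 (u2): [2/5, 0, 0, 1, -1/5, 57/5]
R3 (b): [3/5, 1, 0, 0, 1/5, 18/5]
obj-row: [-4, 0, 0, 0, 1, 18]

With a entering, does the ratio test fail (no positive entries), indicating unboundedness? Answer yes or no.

no

Column a has positive entries in row(s) 2, 3, so the ratio test bounds it — not unbounded.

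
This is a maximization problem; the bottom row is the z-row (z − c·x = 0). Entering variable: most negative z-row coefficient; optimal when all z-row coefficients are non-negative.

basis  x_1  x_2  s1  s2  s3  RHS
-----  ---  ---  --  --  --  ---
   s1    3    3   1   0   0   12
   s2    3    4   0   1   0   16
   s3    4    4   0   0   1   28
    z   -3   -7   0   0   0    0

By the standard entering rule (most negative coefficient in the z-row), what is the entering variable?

Negative z-row entries: x_1: -3, x_2: -7.
The most negative is -7 in column x_2, so x_2 enters.

x_2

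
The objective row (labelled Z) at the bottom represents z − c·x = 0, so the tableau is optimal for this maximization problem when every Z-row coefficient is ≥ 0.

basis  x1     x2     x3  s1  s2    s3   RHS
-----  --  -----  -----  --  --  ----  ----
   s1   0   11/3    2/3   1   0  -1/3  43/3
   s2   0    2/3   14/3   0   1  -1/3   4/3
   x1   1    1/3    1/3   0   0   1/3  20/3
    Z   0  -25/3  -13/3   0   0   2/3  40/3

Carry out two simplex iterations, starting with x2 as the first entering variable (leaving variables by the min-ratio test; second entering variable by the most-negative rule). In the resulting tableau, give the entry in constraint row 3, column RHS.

Ratio test on column x2 — row 1: (43/3)/(11/3) = 43/11; row 2: (4/3)/(2/3) = 2; row 3: (20/3)/(1/3) = 20. Minimum is 2 at row 2 (s2 leaves); pivot element 2/3.
Divide row 2 by 2/3; eliminate column x2 from the other rows.
Second iteration: most negative Z-row entry is -7/2 in column s3, so s3 enters.
Ratio test on column s3 — row 1: 7/(3/2) = 14/3; row 2: entry -1/2 ≤ 0; row 3: 6/(1/2) = 12. Minimum is 14/3 at row 1 (s1 leaves); pivot element 3/2.
Divide row 1 by 3/2; eliminate column s3 from the other rows.
After both pivots, the entry at constraint row 3, column RHS is 11/3.

11/3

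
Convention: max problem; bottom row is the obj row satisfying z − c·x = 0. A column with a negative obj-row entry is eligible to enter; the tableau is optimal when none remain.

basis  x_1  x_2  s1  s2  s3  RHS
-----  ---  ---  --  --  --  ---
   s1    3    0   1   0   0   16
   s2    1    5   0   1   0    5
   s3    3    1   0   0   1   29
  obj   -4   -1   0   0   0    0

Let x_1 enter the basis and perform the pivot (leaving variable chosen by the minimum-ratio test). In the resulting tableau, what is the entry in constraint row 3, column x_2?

-14

Ratio test on column x_1 — row 1: 16/3 = 16/3; row 2: 5/1 = 5; row 3: 29/3 = 29/3. Minimum is 5 at row 2 (s2 leaves); pivot element 1.
Divide row 2 by 1; eliminate column x_1 from the other rows.
Row 3 update in column x_2: 1 − 3·5 = -14.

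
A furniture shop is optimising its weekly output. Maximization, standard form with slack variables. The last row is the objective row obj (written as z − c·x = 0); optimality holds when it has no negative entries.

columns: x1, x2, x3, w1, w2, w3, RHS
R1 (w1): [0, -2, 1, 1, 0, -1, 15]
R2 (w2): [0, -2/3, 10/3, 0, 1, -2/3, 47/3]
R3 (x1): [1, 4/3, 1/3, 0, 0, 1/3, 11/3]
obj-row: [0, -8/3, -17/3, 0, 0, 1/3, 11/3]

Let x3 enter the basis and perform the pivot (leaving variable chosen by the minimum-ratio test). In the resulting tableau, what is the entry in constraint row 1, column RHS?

103/10

Ratio test on column x3 — row 1: 15/1 = 15; row 2: (47/3)/(10/3) = 47/10; row 3: (11/3)/(1/3) = 11. Minimum is 47/10 at row 2 (w2 leaves); pivot element 10/3.
Divide row 2 by 10/3; eliminate column x3 from the other rows.
Row 1 update in column RHS: 15 − 1·(47/10) = 103/10.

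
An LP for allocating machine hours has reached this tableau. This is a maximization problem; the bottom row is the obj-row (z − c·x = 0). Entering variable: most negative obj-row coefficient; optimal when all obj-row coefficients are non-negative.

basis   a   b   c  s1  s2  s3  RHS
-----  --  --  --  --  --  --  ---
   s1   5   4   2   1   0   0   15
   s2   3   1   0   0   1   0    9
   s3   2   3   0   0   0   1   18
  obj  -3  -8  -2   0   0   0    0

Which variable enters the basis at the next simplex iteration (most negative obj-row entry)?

Negative obj-row entries: a: -3, b: -8, c: -2.
The most negative is -8 in column b, so b enters.

b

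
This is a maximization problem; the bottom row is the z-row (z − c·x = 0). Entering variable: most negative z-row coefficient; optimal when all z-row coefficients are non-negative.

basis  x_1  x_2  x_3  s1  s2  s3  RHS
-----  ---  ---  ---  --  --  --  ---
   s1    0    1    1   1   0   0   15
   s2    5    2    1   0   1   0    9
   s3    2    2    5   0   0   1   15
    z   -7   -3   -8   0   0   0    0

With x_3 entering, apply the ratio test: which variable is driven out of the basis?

s3

Column x_3 entries and ratios — s1: 15/1 = 15; s2: 9/1 = 9; s3: 15/5 = 3.
Smallest ratio is 3 in the row of s3, so s3 leaves.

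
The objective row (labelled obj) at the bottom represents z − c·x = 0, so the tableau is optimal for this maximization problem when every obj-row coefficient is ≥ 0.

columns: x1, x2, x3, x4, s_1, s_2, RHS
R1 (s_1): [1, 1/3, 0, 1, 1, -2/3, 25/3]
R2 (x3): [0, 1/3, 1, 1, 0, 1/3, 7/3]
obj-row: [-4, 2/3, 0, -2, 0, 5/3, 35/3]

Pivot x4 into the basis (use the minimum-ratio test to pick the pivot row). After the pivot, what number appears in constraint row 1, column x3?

-1

Ratio test on column x4 — row 1: (25/3)/1 = 25/3; row 2: (7/3)/1 = 7/3. Minimum is 7/3 at row 2 (x3 leaves); pivot element 1.
Divide row 2 by 1; eliminate column x4 from the other rows.
Row 1 update in column x3: 0 − 1·1 = -1.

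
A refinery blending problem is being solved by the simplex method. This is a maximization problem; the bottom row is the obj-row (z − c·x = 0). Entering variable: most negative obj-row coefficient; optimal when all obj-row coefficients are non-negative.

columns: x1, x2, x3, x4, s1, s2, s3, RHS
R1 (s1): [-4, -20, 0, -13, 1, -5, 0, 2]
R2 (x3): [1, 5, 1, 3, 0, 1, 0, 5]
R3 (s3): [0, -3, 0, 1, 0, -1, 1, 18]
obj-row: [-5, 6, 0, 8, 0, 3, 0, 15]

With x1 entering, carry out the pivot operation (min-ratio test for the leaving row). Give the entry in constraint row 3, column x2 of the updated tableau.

Ratio test on column x1 — row 1: entry -4 ≤ 0; row 2: 5/1 = 5; row 3: entry 0 ≤ 0. Minimum is 5 at row 2 (x3 leaves); pivot element 1.
Divide row 2 by 1; eliminate column x1 from the other rows.
Row 3 update in column x2: -3 − 0·5 = -3.

-3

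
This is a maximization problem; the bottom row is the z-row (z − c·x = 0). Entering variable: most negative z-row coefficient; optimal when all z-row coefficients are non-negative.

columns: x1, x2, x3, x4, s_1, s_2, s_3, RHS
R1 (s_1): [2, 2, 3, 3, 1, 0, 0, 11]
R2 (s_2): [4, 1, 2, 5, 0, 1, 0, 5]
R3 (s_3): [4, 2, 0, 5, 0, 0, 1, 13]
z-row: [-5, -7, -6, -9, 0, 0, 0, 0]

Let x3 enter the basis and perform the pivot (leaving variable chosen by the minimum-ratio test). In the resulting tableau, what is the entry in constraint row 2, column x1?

Ratio test on column x3 — row 1: 11/3 = 11/3; row 2: 5/2 = 5/2; row 3: entry 0 ≤ 0. Minimum is 5/2 at row 2 (s_2 leaves); pivot element 2.
Divide row 2 by 2; eliminate column x3 from the other rows.
In the new row 2, the x1 entry is the old entry divided by the pivot: 4/2 = 2.

2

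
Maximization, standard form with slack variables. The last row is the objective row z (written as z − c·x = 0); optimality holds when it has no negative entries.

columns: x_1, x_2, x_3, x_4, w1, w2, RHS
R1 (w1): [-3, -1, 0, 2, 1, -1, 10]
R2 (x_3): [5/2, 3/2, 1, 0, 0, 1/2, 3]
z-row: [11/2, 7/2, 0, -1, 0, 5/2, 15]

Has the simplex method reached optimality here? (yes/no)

no

The z-row has a negative entry -1 in column x_4, so it is not optimal.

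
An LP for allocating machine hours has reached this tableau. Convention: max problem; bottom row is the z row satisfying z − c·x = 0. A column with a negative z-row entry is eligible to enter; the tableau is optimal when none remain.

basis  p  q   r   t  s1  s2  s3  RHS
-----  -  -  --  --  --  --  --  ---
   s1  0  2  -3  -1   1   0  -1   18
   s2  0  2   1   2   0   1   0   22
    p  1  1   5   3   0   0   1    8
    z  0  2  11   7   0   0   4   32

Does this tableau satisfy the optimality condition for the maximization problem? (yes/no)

yes

Every z-row coefficient is ≥ 0, so the tableau is optimal.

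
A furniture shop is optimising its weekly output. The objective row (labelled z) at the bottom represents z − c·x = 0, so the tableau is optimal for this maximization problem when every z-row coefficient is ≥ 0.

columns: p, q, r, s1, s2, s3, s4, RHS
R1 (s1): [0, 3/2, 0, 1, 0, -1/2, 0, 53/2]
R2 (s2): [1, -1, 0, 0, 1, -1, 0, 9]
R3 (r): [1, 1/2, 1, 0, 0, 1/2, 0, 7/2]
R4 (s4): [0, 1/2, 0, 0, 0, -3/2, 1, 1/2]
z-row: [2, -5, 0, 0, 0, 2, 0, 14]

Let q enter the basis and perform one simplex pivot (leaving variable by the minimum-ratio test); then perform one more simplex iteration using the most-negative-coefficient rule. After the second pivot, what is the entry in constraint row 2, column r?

Ratio test on column q — row 1: (53/2)/(3/2) = 53/3; row 2: entry -1 ≤ 0; row 3: (7/2)/(1/2) = 7; row 4: (1/2)/(1/2) = 1. Minimum is 1 at row 4 (s4 leaves); pivot element 1/2.
Divide row 4 by 1/2; eliminate column q from the other rows.
Second iteration: most negative z-row entry is -13 in column s3, so s3 enters.
Ratio test on column s3 — row 1: 25/4 = 25/4; row 2: entry -4 ≤ 0; row 3: 3/2 = 3/2; row 4: entry -3 ≤ 0. Minimum is 3/2 at row 3 (r leaves); pivot element 2.
Divide row 3 by 2; eliminate column s3 from the other rows.
After both pivots, the entry at constraint row 2, column r is 2.

2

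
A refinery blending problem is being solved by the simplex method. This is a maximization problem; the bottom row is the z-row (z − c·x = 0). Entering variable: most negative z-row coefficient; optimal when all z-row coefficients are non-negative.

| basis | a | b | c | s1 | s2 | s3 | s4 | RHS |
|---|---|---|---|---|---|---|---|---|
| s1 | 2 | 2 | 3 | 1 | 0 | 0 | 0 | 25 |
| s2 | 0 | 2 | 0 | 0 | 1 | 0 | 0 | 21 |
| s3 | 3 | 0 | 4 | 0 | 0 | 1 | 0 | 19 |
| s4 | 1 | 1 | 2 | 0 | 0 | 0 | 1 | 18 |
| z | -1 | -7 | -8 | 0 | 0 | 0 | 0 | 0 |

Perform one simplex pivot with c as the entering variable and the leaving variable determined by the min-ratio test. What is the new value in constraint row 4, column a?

-1/2

Ratio test on column c — row 1: 25/3 = 25/3; row 2: entry 0 ≤ 0; row 3: 19/4 = 19/4; row 4: 18/2 = 9. Minimum is 19/4 at row 3 (s3 leaves); pivot element 4.
Divide row 3 by 4; eliminate column c from the other rows.
Row 4 update in column a: 1 − 2·(3/4) = -1/2.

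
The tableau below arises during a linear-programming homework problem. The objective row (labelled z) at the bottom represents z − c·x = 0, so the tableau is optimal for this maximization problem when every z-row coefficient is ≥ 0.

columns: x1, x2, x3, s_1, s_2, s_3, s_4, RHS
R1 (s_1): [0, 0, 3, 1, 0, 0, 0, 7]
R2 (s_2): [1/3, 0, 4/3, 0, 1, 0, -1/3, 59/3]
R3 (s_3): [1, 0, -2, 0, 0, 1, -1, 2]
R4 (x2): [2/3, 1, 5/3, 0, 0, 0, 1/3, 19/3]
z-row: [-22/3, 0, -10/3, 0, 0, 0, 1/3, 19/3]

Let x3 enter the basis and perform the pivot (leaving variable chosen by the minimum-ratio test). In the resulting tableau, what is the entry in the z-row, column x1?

-22/3

Ratio test on column x3 — row 1: 7/3 = 7/3; row 2: (59/3)/(4/3) = 59/4; row 3: entry -2 ≤ 0; row 4: (19/3)/(5/3) = 19/5. Minimum is 7/3 at row 1 (s_1 leaves); pivot element 3.
Divide row 1 by 3; eliminate column x3 from the other rows.
z-row update in column x1: -22/3 − (-10/3)·0 = -22/3.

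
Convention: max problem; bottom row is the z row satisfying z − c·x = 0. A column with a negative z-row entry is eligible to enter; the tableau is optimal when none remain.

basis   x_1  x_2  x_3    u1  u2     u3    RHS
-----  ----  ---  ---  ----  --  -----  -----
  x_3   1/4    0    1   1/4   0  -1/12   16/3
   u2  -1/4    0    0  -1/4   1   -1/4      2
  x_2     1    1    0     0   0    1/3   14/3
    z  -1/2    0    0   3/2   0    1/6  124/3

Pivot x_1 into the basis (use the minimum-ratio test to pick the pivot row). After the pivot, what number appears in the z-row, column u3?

Ratio test on column x_1 — row 1: (16/3)/(1/4) = 64/3; row 2: entry -1/4 ≤ 0; row 3: (14/3)/1 = 14/3. Minimum is 14/3 at row 3 (x_2 leaves); pivot element 1.
Divide row 3 by 1; eliminate column x_1 from the other rows.
z-row update in column u3: 1/6 − (-1/2)·(1/3) = 1/3.

1/3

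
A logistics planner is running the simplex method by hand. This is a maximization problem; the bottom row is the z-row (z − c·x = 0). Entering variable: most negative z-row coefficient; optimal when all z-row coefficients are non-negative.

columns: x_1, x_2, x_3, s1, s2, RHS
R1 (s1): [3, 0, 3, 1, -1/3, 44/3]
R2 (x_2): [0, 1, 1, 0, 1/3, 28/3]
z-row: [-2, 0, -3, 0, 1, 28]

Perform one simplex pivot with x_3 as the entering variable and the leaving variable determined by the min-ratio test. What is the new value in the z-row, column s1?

1

Ratio test on column x_3 — row 1: (44/3)/3 = 44/9; row 2: (28/3)/1 = 28/3. Minimum is 44/9 at row 1 (s1 leaves); pivot element 3.
Divide row 1 by 3; eliminate column x_3 from the other rows.
z-row update in column s1: 0 − (-3)·(1/3) = 1.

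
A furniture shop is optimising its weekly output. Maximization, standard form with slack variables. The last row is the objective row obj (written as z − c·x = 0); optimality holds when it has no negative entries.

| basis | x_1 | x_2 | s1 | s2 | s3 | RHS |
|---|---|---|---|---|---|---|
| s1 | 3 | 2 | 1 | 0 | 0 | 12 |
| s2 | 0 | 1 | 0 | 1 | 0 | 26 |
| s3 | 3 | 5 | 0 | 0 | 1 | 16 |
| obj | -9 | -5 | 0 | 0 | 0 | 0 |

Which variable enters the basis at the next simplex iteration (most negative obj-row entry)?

x_1

Negative obj-row entries: x_1: -9, x_2: -5.
The most negative is -9 in column x_1, so x_1 enters.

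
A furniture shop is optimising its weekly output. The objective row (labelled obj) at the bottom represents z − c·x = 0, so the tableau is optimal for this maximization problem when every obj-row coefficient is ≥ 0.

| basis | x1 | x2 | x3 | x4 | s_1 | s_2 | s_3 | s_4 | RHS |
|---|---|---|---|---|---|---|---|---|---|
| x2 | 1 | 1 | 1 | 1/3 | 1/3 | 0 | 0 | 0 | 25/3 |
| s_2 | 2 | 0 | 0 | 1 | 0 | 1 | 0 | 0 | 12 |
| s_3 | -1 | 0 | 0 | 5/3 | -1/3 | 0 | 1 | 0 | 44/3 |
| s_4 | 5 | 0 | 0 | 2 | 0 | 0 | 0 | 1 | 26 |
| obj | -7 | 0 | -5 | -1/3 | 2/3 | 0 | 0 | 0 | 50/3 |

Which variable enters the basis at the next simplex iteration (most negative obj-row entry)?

Negative obj-row entries: x1: -7, x3: -5, x4: -1/3.
The most negative is -7 in column x1, so x1 enters.

x1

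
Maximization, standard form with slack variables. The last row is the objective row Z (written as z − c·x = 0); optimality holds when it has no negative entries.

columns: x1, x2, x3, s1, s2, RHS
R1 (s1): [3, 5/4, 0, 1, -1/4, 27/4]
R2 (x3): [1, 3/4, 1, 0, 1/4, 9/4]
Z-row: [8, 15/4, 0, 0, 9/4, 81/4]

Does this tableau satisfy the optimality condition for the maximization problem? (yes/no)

yes

Every Z-row coefficient is ≥ 0, so the tableau is optimal.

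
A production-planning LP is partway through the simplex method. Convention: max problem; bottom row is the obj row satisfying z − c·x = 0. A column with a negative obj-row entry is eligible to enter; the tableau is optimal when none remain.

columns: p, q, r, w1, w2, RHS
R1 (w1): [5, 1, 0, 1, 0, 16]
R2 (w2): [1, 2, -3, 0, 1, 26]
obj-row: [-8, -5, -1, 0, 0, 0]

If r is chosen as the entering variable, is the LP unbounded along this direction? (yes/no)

Every constraint-row entry in column r is ≤ 0, so increasing r is unbounded.

yes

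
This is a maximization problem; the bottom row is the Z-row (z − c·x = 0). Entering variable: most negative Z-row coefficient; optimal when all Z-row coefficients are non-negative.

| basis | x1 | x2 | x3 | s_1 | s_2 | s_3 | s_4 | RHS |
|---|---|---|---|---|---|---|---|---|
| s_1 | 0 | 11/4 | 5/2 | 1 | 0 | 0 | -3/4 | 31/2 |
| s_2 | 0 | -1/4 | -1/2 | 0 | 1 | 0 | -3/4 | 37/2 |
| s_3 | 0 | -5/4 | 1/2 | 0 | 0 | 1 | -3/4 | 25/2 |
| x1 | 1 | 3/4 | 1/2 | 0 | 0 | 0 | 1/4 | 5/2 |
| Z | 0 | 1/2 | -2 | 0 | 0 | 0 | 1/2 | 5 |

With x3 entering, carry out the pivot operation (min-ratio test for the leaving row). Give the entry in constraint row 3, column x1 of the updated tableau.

-1

Ratio test on column x3 — row 1: (31/2)/(5/2) = 31/5; row 2: entry -1/2 ≤ 0; row 3: (25/2)/(1/2) = 25; row 4: (5/2)/(1/2) = 5. Minimum is 5 at row 4 (x1 leaves); pivot element 1/2.
Divide row 4 by 1/2; eliminate column x3 from the other rows.
Row 3 update in column x1: 0 − (1/2)·2 = -1.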